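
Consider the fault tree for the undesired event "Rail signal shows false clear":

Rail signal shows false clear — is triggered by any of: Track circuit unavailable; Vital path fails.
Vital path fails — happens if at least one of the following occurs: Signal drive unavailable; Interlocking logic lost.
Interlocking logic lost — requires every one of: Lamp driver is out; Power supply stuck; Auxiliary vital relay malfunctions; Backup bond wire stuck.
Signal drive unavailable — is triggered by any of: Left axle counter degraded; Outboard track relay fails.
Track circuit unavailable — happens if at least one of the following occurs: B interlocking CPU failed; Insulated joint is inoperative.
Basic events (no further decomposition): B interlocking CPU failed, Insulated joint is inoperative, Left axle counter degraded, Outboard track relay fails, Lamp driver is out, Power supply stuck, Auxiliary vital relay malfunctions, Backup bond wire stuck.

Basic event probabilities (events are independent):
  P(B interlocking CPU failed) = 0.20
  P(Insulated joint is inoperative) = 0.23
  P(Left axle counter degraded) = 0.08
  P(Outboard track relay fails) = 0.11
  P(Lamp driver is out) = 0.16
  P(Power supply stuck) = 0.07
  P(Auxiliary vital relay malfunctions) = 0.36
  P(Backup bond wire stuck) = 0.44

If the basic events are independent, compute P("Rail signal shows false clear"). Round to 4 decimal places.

P(Track circuit unavailable) [OR] = 1 − (1−0.20) × (1−0.23) = 0.384000
P(Signal drive unavailable) [OR] = 1 − (1−0.08) × (1−0.11) = 0.181200
P(Interlocking logic lost) [AND] = 0.16 × 0.07 × 0.36 × 0.44 = 0.001774
P(Vital path fails) [OR] = 1 − (1−0.181200) × (1−0.001774) = 0.182653
P(Rail signal shows false clear) [OR] = 1 − (1−0.384000) × (1−0.182653) = 0.496514
Rounded to 4 decimal places: P(Rail signal shows false clear) ≈ 0.4965.

0.4965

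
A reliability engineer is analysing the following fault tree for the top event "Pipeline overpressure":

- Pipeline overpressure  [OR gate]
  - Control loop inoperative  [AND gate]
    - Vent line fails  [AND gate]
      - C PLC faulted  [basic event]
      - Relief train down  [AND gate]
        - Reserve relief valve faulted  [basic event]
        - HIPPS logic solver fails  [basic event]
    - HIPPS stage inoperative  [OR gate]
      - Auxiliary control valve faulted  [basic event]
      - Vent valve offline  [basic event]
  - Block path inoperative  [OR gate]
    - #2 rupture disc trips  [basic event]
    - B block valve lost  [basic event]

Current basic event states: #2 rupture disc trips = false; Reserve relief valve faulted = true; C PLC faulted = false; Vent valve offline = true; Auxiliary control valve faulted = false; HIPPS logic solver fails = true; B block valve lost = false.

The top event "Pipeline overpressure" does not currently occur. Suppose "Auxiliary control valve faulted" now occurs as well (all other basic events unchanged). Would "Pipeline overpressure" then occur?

Counterfactual: set "Auxiliary control valve faulted" to occurred.
Relief train down [AND]: Reserve relief valve faulted=occurs, HIPPS logic solver fails=occurs → all inputs occur → occurs.
Vent line fails [AND]: C PLC faulted=not, Relief train down=occurs → not all inputs occur → does not occur.
HIPPS stage inoperative [OR]: Auxiliary control valve faulted=occurs, Vent valve offline=occurs → at least one input occurs → occurs.
Control loop inoperative [AND]: Vent line fails=not, HIPPS stage inoperative=occurs → not all inputs occur → does not occur.
Block path inoperative [OR]: #2 rupture disc trips=not, B block valve lost=not → no input occurs → does not occur.
Pipeline overpressure [OR]: Control loop inoperative=not, Block path inoperative=not → no input occurs → does not occur.

No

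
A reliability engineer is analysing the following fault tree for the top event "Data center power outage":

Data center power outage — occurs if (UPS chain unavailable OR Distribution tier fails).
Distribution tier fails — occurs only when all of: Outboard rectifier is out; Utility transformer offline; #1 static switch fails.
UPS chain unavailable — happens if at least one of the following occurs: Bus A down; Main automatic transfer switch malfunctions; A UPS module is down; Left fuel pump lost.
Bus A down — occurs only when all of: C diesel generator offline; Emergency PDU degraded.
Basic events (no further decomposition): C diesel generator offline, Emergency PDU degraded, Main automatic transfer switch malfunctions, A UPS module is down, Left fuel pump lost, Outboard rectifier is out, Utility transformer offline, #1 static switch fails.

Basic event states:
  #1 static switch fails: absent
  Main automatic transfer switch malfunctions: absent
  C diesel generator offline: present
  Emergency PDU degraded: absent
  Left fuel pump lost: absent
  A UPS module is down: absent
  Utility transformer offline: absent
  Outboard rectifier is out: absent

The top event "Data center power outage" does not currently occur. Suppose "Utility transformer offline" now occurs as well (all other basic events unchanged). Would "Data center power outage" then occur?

Counterfactual: set "Utility transformer offline" to occurred.
Bus A down [AND]: C diesel generator offline=occurs, Emergency PDU degraded=not → not all inputs occur → does not occur.
UPS chain unavailable [OR]: Bus A down=not, Main automatic transfer switch malfunctions=not, A UPS module is down=not, Left fuel pump lost=not → no input occurs → does not occur.
Distribution tier fails [AND]: Outboard rectifier is out=not, Utility transformer offline=occurs, #1 static switch fails=not → not all inputs occur → does not occur.
Data center power outage [OR]: UPS chain unavailable=not, Distribution tier fails=not → no input occurs → does not occur.

No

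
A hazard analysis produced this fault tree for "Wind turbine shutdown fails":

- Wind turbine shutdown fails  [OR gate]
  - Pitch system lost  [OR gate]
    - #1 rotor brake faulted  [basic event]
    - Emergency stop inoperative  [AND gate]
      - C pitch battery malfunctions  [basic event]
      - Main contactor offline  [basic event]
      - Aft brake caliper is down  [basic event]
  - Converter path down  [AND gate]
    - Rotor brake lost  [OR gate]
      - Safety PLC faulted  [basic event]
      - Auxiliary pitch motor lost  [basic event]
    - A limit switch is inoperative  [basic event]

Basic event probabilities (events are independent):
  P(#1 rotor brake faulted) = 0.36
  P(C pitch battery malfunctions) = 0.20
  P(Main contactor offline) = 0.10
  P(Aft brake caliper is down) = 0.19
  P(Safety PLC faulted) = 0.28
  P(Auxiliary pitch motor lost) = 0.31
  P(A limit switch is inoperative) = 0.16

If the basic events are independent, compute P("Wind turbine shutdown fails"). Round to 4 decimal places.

0.4138

P(Emergency stop inoperative) [AND] = 0.20 × 0.10 × 0.19 = 0.003800
P(Pitch system lost) [OR] = 1 − (1−0.36) × (1−0.003800) = 0.362432
P(Rotor brake lost) [OR] = 1 − (1−0.28) × (1−0.31) = 0.503200
P(Converter path down) [AND] = 0.503200 × 0.16 = 0.080512
P(Wind turbine shutdown fails) [OR] = 1 − (1−0.362432) × (1−0.080512) = 0.413764
Rounded to 4 decimal places: P(Wind turbine shutdown fails) ≈ 0.4138.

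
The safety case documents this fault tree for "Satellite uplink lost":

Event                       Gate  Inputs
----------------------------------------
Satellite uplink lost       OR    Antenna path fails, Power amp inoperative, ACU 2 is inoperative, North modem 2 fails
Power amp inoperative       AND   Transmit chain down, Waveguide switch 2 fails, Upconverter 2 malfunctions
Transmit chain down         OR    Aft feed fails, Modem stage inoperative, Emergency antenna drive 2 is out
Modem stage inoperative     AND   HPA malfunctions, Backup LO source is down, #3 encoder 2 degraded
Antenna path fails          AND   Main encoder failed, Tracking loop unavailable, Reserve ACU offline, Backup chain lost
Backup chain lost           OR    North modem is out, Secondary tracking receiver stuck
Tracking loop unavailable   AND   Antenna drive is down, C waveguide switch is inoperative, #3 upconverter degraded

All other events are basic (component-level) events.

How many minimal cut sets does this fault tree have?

7

Tracking loop unavailable [AND]: one cut set from each child combined → 1 × 1 × 1 = 1 cut set(s).
Backup chain lost [OR]: union of children's cut sets → 2 cut set(s).
Antenna path fails [AND]: one cut set from each child combined → 1 × 1 × 1 × 2 = 2 cut set(s).
Modem stage inoperative [AND]: one cut set from each child combined → 1 × 1 × 1 = 1 cut set(s).
Transmit chain down [OR]: union of children's cut sets → 3 cut set(s).
Power amp inoperative [AND]: one cut set from each child combined → 3 × 1 × 1 = 3 cut set(s).
Satellite uplink lost [OR]: union of children's cut sets → 7 cut set(s).
Minimal cut sets: {#3 upconverter degraded, Antenna drive is down, C waveguide switch is inoperative, Main encoder failed, North modem is out, Reserve ACU offline}; {#3 upconverter degraded, Antenna drive is down, C waveguide switch is inoperative, Main encoder failed, Reserve ACU offline, Secondary tracking receiver stuck}; {Aft feed fails, Upconverter 2 malfunctions, Waveguide switch 2 fails}; {#3 encoder 2 degraded, Backup LO source is down, HPA malfunctions, Upconverter 2 malfunctions, Waveguide switch 2 fails}; {Emergency antenna drive 2 is out, Upconverter 2 malfunctions, Waveguide switch 2 fails}; {ACU 2 is inoperative}; {North modem 2 fails}.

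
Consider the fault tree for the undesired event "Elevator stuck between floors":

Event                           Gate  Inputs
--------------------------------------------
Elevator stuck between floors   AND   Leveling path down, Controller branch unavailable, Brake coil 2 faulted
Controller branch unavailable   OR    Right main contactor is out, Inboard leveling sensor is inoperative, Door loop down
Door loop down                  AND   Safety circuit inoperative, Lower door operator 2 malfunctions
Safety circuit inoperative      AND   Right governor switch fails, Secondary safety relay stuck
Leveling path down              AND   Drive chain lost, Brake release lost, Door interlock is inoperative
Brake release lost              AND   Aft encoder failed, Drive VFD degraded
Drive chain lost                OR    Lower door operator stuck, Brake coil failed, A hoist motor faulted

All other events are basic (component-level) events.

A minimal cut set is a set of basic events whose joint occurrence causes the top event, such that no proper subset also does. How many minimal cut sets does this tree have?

9

Drive chain lost [OR]: union of children's cut sets → 3 cut set(s).
Brake release lost [AND]: one cut set from each child combined → 1 × 1 = 1 cut set(s).
Leveling path down [AND]: one cut set from each child combined → 3 × 1 × 1 = 3 cut set(s).
Safety circuit inoperative [AND]: one cut set from each child combined → 1 × 1 = 1 cut set(s).
Door loop down [AND]: one cut set from each child combined → 1 × 1 = 1 cut set(s).
Controller branch unavailable [OR]: union of children's cut sets → 3 cut set(s).
Elevator stuck between floors [AND]: one cut set from each child combined → 3 × 3 × 1 = 9 cut set(s).
Minimal cut sets: {Aft encoder failed, Brake coil 2 faulted, Door interlock is inoperative, Drive VFD degraded, Lower door operator stuck, Right main contactor is out}; {Aft encoder failed, Brake coil 2 faulted, Door interlock is inoperative, Drive VFD degraded, Inboard leveling sensor is inoperative, Lower door operator stuck}; {Aft encoder failed, Brake coil 2 faulted, Door interlock is inoperative, Drive VFD degraded, Lower door operator 2 malfunctions, Lower door operator stuck, Right governor switch fails, Secondary safety relay stuck}; {Aft encoder failed, Brake coil 2 faulted, Brake coil failed, Door interlock is inoperative, Drive VFD degraded, Right main contactor is out}; {Aft encoder failed, Brake coil 2 faulted, Brake coil failed, Door interlock is inoperative, Drive VFD degraded, Inboard leveling sensor is inoperative}; {Aft encoder failed, Brake coil 2 faulted, Brake coil failed, Door interlock is inoperative, Drive VFD degraded, Lower door operator 2 malfunctions, Right governor switch fails, Secondary safety relay stuck}; {A hoist motor faulted, Aft encoder failed, Brake coil 2 faulted, Door interlock is inoperative, Drive VFD degraded, Right main contactor is out}; {A hoist motor faulted, Aft encoder failed, Brake coil 2 faulted, Door interlock is inoperative, Drive VFD degraded, Inboard leveling sensor is inoperative}; {A hoist motor faulted, Aft encoder failed, Brake coil 2 faulted, Door interlock is inoperative, Drive VFD degraded, Lower door operator 2 malfunctions, Right governor switch fails, Secondary safety relay stuck}.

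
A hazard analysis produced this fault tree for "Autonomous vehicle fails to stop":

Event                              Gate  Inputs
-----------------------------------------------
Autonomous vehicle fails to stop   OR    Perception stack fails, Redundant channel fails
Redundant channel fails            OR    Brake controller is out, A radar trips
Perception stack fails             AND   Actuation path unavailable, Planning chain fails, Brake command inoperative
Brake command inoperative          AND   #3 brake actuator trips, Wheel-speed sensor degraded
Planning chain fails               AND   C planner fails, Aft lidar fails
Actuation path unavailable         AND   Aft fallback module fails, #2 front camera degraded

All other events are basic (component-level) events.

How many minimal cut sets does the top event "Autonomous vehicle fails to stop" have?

3

Actuation path unavailable [AND]: one cut set from each child combined → 1 × 1 = 1 cut set(s).
Planning chain fails [AND]: one cut set from each child combined → 1 × 1 = 1 cut set(s).
Brake command inoperative [AND]: one cut set from each child combined → 1 × 1 = 1 cut set(s).
Perception stack fails [AND]: one cut set from each child combined → 1 × 1 × 1 = 1 cut set(s).
Redundant channel fails [OR]: union of children's cut sets → 2 cut set(s).
Autonomous vehicle fails to stop [OR]: union of children's cut sets → 3 cut set(s).
Minimal cut sets: {#2 front camera degraded, #3 brake actuator trips, Aft fallback module fails, Aft lidar fails, C planner fails, Wheel-speed sensor degraded}; {Brake controller is out}; {A radar trips}.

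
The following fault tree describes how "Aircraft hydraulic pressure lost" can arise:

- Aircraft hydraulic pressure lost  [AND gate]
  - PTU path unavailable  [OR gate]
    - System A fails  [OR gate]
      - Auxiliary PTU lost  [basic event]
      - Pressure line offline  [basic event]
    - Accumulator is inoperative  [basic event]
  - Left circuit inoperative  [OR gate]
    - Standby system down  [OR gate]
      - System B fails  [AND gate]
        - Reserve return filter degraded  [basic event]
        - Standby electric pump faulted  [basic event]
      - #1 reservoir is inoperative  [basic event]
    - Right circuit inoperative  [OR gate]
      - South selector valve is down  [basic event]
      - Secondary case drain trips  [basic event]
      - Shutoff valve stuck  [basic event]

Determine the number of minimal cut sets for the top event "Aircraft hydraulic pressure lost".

System A fails [OR]: union of children's cut sets → 2 cut set(s).
PTU path unavailable [OR]: union of children's cut sets → 3 cut set(s).
System B fails [AND]: one cut set from each child combined → 1 × 1 = 1 cut set(s).
Standby system down [OR]: union of children's cut sets → 2 cut set(s).
Right circuit inoperative [OR]: union of children's cut sets → 3 cut set(s).
Left circuit inoperative [OR]: union of children's cut sets → 5 cut set(s).
Aircraft hydraulic pressure lost [AND]: one cut set from each child combined → 3 × 5 = 15 cut set(s).

15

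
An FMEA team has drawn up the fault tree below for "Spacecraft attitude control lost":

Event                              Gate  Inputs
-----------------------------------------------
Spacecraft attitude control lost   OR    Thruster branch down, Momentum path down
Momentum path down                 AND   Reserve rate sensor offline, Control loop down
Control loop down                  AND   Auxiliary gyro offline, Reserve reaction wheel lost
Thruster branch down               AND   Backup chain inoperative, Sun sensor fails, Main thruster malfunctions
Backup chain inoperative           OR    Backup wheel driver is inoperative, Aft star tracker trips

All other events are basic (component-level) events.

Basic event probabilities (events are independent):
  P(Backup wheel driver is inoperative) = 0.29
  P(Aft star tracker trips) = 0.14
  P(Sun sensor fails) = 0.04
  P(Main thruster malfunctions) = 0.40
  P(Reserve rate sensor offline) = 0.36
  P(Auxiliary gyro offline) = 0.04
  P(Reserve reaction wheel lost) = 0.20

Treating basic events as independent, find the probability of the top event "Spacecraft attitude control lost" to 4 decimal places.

P(Backup chain inoperative) [OR] = 1 − (1−0.29) × (1−0.14) = 0.389400
P(Thruster branch down) [AND] = 0.389400 × 0.04 × 0.40 = 0.006230
P(Control loop down) [AND] = 0.04 × 0.20 = 0.008000
P(Momentum path down) [AND] = 0.36 × 0.008000 = 0.002880
P(Spacecraft attitude control lost) [OR] = 1 − (1−0.006230) × (1−0.002880) = 0.009092
Rounded to 4 decimal places: P(Spacecraft attitude control lost) ≈ 0.0091.

0.0091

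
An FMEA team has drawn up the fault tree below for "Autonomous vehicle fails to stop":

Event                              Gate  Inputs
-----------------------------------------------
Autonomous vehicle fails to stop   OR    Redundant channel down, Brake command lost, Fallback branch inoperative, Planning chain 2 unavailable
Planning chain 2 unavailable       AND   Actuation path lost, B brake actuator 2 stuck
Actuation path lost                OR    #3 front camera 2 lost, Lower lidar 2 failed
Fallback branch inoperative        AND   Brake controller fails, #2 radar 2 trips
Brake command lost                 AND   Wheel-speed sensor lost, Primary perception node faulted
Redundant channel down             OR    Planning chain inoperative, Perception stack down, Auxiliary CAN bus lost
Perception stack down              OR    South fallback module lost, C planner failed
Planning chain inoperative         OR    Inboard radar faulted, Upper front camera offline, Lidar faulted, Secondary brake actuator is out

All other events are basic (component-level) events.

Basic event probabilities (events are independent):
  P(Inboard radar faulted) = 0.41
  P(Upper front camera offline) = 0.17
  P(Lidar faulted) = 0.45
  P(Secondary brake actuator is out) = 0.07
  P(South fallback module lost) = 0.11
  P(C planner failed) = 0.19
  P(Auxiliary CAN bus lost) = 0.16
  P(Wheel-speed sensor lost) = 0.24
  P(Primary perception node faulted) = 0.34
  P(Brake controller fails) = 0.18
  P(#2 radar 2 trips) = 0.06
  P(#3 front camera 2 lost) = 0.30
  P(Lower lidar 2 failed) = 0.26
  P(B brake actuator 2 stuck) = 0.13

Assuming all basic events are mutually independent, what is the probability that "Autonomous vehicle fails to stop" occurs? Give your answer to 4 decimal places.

P(Planning chain inoperative) [OR] = 1 − (1−0.41) × (1−0.17) × (1−0.45) × (1−0.07) = 0.749518
P(Perception stack down) [OR] = 1 − (1−0.11) × (1−0.19) = 0.279100
P(Redundant channel down) [OR] = 1 − (1−0.749518) × (1−0.279100) × (1−0.16) = 0.848319
P(Brake command lost) [AND] = 0.24 × 0.34 = 0.081600
P(Fallback branch inoperative) [AND] = 0.18 × 0.06 = 0.010800
P(Actuation path lost) [OR] = 1 − (1−0.30) × (1−0.26) = 0.482000
P(Planning chain 2 unavailable) [AND] = 0.482000 × 0.13 = 0.062660
P(Autonomous vehicle fails to stop) [OR] = 1 − (1−0.848319) × (1−0.081600) × (1−0.010800) × (1−0.062660) = 0.870835
Rounded to 4 decimal places: P(Autonomous vehicle fails to stop) ≈ 0.8708.

0.8708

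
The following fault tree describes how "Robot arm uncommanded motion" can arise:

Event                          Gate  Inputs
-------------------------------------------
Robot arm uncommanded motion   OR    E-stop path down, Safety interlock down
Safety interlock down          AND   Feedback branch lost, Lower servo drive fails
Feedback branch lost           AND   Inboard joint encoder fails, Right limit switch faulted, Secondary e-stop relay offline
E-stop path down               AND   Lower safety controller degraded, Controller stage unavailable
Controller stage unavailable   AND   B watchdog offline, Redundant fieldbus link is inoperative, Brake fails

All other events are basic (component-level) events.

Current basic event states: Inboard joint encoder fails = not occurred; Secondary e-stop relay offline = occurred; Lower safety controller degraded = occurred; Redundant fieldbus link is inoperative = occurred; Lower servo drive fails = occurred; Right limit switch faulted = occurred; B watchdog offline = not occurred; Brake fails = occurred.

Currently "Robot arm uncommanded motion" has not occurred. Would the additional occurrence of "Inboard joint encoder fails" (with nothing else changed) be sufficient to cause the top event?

Counterfactual: set "Inboard joint encoder fails" to occurred.
Controller stage unavailable [AND]: B watchdog offline=not, Redundant fieldbus link is inoperative=occurs, Brake fails=occurs → not all inputs occur → does not occur.
E-stop path down [AND]: Lower safety controller degraded=occurs, Controller stage unavailable=not → not all inputs occur → does not occur.
Feedback branch lost [AND]: Inboard joint encoder fails=occurs, Right limit switch faulted=occurs, Secondary e-stop relay offline=occurs → all inputs occur → occurs.
Safety interlock down [AND]: Feedback branch lost=occurs, Lower servo drive fails=occurs → all inputs occur → occurs.
Robot arm uncommanded motion [OR]: E-stop path down=not, Safety interlock down=occurs → at least one input occurs → occurs.

Yes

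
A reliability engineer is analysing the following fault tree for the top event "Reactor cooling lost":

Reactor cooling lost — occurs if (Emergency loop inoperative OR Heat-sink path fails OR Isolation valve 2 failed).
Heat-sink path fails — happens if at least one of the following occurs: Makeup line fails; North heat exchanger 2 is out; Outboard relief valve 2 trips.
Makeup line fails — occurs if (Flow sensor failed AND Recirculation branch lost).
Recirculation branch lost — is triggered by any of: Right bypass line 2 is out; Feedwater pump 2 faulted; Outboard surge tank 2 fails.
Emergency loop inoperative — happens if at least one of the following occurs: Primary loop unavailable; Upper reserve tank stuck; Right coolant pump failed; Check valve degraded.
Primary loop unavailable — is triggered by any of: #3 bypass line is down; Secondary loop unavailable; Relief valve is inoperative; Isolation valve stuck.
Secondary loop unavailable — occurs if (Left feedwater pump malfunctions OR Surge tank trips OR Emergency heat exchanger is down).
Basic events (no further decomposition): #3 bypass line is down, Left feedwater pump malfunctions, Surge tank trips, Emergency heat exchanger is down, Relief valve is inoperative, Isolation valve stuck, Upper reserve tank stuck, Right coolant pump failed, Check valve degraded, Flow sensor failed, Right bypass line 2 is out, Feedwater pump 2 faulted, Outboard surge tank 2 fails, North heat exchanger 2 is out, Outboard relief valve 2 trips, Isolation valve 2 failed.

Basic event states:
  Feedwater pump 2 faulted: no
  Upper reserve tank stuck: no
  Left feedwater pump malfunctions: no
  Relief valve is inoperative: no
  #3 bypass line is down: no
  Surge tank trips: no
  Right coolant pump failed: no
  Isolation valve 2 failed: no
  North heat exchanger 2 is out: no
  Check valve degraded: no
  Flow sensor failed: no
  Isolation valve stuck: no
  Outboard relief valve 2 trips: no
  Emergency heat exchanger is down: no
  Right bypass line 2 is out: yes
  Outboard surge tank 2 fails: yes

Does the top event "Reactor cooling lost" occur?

Secondary loop unavailable [OR]: Left feedwater pump malfunctions=not, Surge tank trips=not, Emergency heat exchanger is down=not → no input occurs → does not occur.
Primary loop unavailable [OR]: #3 bypass line is down=not, Secondary loop unavailable=not, Relief valve is inoperative=not, Isolation valve stuck=not → no input occurs → does not occur.
Emergency loop inoperative [OR]: Primary loop unavailable=not, Upper reserve tank stuck=not, Right coolant pump failed=not, Check valve degraded=not → no input occurs → does not occur.
Recirculation branch lost [OR]: Right bypass line 2 is out=occurs, Feedwater pump 2 faulted=not, Outboard surge tank 2 fails=occurs → at least one input occurs → occurs.
Makeup line fails [AND]: Flow sensor failed=not, Recirculation branch lost=occurs → not all inputs occur → does not occur.
Heat-sink path fails [OR]: Makeup line fails=not, North heat exchanger 2 is out=not, Outboard relief valve 2 trips=not → no input occurs → does not occur.
Reactor cooling lost [OR]: Emergency loop inoperative=not, Heat-sink path fails=not, Isolation valve 2 failed=not → no input occurs → does not occur.

No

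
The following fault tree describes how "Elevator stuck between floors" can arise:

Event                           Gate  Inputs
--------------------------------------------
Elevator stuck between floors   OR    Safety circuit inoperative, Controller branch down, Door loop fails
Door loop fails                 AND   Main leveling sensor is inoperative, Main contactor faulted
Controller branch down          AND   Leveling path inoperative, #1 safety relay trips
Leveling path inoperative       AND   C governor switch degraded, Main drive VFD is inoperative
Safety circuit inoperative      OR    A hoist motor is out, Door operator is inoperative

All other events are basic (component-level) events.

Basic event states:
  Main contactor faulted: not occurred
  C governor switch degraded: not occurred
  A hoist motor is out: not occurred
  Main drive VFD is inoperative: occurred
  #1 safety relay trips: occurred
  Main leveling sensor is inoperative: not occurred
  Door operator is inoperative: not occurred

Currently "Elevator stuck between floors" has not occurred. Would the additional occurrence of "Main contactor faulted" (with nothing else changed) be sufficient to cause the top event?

No

Counterfactual: set "Main contactor faulted" to occurred.
Safety circuit inoperative [OR]: A hoist motor is out=not, Door operator is inoperative=not → no input occurs → does not occur.
Leveling path inoperative [AND]: C governor switch degraded=not, Main drive VFD is inoperative=occurs → not all inputs occur → does not occur.
Controller branch down [AND]: Leveling path inoperative=not, #1 safety relay trips=occurs → not all inputs occur → does not occur.
Door loop fails [AND]: Main leveling sensor is inoperative=not, Main contactor faulted=occurs → not all inputs occur → does not occur.
Elevator stuck between floors [OR]: Safety circuit inoperative=not, Controller branch down=not, Door loop fails=not → no input occurs → does not occur.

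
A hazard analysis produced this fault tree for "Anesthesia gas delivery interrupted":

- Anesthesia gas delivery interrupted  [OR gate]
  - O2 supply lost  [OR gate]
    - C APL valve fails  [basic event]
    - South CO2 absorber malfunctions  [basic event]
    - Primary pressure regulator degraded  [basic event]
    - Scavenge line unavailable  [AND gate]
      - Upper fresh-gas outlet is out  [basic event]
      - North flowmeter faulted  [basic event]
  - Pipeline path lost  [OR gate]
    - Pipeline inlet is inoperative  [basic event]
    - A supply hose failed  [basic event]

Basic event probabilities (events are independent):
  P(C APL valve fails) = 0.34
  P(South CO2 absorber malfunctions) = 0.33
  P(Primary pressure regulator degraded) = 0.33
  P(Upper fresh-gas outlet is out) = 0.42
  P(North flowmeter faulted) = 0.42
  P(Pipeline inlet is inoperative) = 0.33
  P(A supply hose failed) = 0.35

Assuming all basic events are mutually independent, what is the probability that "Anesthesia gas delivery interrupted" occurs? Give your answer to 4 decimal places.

P(Scavenge line unavailable) [AND] = 0.42 × 0.42 = 0.176400
P(O2 supply lost) [OR] = 1 − (1−0.34) × (1−0.33) × (1−0.33) × (1−0.176400) = 0.755989
P(Pipeline path lost) [OR] = 1 − (1−0.33) × (1−0.35) = 0.564500
P(Anesthesia gas delivery interrupted) [OR] = 1 − (1−0.755989) × (1−0.564500) = 0.893733
Rounded to 4 decimal places: P(Anesthesia gas delivery interrupted) ≈ 0.8937.

0.8937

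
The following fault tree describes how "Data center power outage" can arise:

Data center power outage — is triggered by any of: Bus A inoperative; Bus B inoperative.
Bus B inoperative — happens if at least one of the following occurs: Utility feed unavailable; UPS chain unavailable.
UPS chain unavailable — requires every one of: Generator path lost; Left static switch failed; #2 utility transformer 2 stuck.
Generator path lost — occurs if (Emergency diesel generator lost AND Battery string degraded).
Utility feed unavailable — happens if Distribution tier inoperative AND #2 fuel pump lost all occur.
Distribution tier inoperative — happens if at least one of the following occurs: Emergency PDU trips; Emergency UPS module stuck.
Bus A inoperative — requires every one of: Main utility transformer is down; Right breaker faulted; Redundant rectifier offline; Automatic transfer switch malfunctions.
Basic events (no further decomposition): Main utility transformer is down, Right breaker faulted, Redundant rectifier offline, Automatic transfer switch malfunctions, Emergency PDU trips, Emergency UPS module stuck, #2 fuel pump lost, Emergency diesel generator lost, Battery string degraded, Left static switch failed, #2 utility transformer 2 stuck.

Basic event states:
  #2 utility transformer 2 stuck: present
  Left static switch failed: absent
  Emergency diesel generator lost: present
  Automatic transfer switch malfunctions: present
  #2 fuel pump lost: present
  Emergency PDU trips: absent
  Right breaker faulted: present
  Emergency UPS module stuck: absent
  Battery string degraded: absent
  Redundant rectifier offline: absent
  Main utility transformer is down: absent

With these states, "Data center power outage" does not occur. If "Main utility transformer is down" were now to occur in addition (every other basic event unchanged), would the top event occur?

No

Counterfactual: set "Main utility transformer is down" to occurred.
Bus A inoperative [AND]: Main utility transformer is down=occurs, Right breaker faulted=occurs, Redundant rectifier offline=not, Automatic transfer switch malfunctions=occurs → not all inputs occur → does not occur.
Distribution tier inoperative [OR]: Emergency PDU trips=not, Emergency UPS module stuck=not → no input occurs → does not occur.
Utility feed unavailable [AND]: Distribution tier inoperative=not, #2 fuel pump lost=occurs → not all inputs occur → does not occur.
Generator path lost [AND]: Emergency diesel generator lost=occurs, Battery string degraded=not → not all inputs occur → does not occur.
UPS chain unavailable [AND]: Generator path lost=not, Left static switch failed=not, #2 utility transformer 2 stuck=occurs → not all inputs occur → does not occur.
Bus B inoperative [OR]: Utility feed unavailable=not, UPS chain unavailable=not → no input occurs → does not occur.
Data center power outage [OR]: Bus A inoperative=not, Bus B inoperative=not → no input occurs → does not occur.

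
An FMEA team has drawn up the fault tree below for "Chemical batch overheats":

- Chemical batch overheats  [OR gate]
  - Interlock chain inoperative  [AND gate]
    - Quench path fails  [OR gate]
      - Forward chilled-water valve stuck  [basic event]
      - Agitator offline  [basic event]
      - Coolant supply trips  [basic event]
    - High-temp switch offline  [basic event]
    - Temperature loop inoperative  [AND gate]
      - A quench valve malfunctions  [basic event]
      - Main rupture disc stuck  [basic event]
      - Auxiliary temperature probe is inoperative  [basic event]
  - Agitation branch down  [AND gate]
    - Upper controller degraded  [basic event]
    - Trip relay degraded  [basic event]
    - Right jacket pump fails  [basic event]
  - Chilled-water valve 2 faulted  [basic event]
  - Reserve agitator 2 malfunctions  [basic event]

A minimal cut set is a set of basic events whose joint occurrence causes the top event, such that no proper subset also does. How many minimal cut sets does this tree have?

Quench path fails [OR]: union of children's cut sets → 3 cut set(s).
Temperature loop inoperative [AND]: one cut set from each child combined → 1 × 1 × 1 = 1 cut set(s).
Interlock chain inoperative [AND]: one cut set from each child combined → 3 × 1 × 1 = 3 cut set(s).
Agitation branch down [AND]: one cut set from each child combined → 1 × 1 × 1 = 1 cut set(s).
Chemical batch overheats [OR]: union of children's cut sets → 6 cut set(s).
Minimal cut sets: {A quench valve malfunctions, Auxiliary temperature probe is inoperative, Forward chilled-water valve stuck, High-temp switch offline, Main rupture disc stuck}; {A quench valve malfunctions, Agitator offline, Auxiliary temperature probe is inoperative, High-temp switch offline, Main rupture disc stuck}; {A quench valve malfunctions, Auxiliary temperature probe is inoperative, Coolant supply trips, High-temp switch offline, Main rupture disc stuck}; {Right jacket pump fails, Trip relay degraded, Upper controller degraded}; {Chilled-water valve 2 faulted}; {Reserve agitator 2 malfunctions}.

6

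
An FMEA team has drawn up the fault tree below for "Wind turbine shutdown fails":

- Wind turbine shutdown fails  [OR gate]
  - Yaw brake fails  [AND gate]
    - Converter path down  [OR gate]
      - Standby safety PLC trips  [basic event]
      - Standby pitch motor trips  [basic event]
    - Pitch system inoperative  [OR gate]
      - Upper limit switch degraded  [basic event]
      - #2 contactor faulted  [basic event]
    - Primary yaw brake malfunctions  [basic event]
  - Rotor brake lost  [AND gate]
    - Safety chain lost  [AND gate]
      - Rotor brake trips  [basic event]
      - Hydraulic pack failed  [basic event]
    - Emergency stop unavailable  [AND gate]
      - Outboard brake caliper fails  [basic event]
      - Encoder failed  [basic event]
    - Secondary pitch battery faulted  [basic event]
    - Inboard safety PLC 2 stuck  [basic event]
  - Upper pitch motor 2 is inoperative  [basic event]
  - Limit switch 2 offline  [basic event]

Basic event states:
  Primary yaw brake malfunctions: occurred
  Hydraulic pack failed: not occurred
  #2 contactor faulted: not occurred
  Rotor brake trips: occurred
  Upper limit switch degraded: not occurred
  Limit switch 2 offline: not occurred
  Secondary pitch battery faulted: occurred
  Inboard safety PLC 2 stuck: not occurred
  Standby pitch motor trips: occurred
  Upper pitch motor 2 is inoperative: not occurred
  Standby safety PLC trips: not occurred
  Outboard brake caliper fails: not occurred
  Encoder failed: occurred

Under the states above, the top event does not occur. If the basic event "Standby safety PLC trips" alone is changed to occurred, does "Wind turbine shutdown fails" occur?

Counterfactual: set "Standby safety PLC trips" to occurred.
Converter path down [OR]: Standby safety PLC trips=occurs, Standby pitch motor trips=occurs → at least one input occurs → occurs.
Pitch system inoperative [OR]: Upper limit switch degraded=not, #2 contactor faulted=not → no input occurs → does not occur.
Yaw brake fails [AND]: Converter path down=occurs, Pitch system inoperative=not, Primary yaw brake malfunctions=occurs → not all inputs occur → does not occur.
Safety chain lost [AND]: Rotor brake trips=occurs, Hydraulic pack failed=not → not all inputs occur → does not occur.
Emergency stop unavailable [AND]: Outboard brake caliper fails=not, Encoder failed=occurs → not all inputs occur → does not occur.
Rotor brake lost [AND]: Safety chain lost=not, Emergency stop unavailable=not, Secondary pitch battery faulted=occurs, Inboard safety PLC 2 stuck=not → not all inputs occur → does not occur.
Wind turbine shutdown fails [OR]: Yaw brake fails=not, Rotor brake lost=not, Upper pitch motor 2 is inoperative=not, Limit switch 2 offline=not → no input occurs → does not occur.

No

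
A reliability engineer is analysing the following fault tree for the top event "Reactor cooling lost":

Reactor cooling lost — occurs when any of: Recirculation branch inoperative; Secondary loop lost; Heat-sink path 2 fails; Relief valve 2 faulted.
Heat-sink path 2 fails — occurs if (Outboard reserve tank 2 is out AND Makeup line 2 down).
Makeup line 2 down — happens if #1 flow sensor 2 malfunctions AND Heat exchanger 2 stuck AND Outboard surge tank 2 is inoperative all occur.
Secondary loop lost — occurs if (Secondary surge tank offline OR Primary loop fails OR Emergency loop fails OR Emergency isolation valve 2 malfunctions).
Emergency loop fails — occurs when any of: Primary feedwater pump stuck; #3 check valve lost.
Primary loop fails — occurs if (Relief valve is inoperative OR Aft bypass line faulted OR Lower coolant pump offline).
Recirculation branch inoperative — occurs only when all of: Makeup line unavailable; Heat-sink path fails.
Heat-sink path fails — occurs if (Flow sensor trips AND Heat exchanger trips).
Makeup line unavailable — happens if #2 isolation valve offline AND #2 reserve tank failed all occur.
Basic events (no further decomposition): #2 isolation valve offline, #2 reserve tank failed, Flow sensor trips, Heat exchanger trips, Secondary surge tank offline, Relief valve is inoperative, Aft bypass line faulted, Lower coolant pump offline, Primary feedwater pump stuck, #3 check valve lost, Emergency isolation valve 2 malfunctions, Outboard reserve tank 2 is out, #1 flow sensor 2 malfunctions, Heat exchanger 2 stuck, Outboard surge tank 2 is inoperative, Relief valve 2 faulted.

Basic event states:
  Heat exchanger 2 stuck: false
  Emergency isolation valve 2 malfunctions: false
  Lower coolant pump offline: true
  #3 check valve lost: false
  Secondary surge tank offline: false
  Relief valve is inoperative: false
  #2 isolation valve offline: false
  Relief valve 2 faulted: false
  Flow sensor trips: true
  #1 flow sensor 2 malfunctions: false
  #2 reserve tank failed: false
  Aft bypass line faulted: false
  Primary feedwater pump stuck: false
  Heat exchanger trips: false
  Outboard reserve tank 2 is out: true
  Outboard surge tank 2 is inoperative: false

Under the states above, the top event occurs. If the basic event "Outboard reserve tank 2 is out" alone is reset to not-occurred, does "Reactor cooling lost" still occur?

Counterfactual: set "Outboard reserve tank 2 is out" to not occurred.
Makeup line unavailable [AND]: #2 isolation valve offline=not, #2 reserve tank failed=not → not all inputs occur → does not occur.
Heat-sink path fails [AND]: Flow sensor trips=occurs, Heat exchanger trips=not → not all inputs occur → does not occur.
Recirculation branch inoperative [AND]: Makeup line unavailable=not, Heat-sink path fails=not → not all inputs occur → does not occur.
Primary loop fails [OR]: Relief valve is inoperative=not, Aft bypass line faulted=not, Lower coolant pump offline=occurs → at least one input occurs → occurs.
Emergency loop fails [OR]: Primary feedwater pump stuck=not, #3 check valve lost=not → no input occurs → does not occur.
Secondary loop lost [OR]: Secondary surge tank offline=not, Primary loop fails=occurs, Emergency loop fails=not, Emergency isolation valve 2 malfunctions=not → at least one input occurs → occurs.
Makeup line 2 down [AND]: #1 flow sensor 2 malfunctions=not, Heat exchanger 2 stuck=not, Outboard surge tank 2 is inoperative=not → not all inputs occur → does not occur.
Heat-sink path 2 fails [AND]: Outboard reserve tank 2 is out=not, Makeup line 2 down=not → not all inputs occur → does not occur.
Reactor cooling lost [OR]: Recirculation branch inoperative=not, Secondary loop lost=occurs, Heat-sink path 2 fails=not, Relief valve 2 faulted=not → at least one input occurs → occurs.

Yes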